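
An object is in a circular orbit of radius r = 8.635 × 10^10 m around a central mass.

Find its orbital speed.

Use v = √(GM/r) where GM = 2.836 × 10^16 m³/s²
r = 8.635 × 10^10 m
GM = 2.836 × 10^16 m³/s²
GM/r = (2.836 × 10^16) / (8.635 × 10^10) = 328431 m²/s²
v = √(GM/r) = 573.089 m/s ≈ 573.1 m/s

Final answer: 573.1 m/s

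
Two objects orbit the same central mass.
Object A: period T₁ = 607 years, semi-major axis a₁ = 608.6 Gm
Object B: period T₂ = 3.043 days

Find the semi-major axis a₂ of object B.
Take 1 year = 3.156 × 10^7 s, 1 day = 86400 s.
T₁ = 607 years = 1.91569 × 10^10 s
T₂ = 3.043 days = 262915 s
a₁ = 608.6 Gm = 6.086 × 10^11 m
Kepler's third law: (T₂/T₁)² = (a₂/a₁)³  ⇒  a₂ = a₁ (T₂/T₁)^(2/3)
T₂/T₁ = 1.37243 × 10^-5
(T₂/T₁)^(2/3) = 0.000573227
a₂ = 6.086 × 10^11 m × 0.000573227 = 3.48866 × 10^8 m ≈ 348.9 Mm

Final answer: a₂ = 348.9 Mm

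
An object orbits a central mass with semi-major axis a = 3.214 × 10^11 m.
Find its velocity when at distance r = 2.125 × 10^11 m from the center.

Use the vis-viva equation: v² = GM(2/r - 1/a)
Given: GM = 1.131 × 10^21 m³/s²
a = 3.214 × 10^11 m
r = 2.125 × 10^11 m
GM = 1.131 × 10^21 m³/s²
2/r − 1/a = 9.41176 × 10^-12 − 3.11139 × 10^-12 = 6.30038 × 10^-12 m⁻¹
v² = GM (2/r − 1/a) = 7.12573 × 10^9 m²/s²
v = 84414 m/s ≈ 84.41 km/s

Final answer: 84.41 km/s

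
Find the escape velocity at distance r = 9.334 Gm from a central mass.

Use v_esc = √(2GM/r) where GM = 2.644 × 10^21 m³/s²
r = 9.334 Gm = 9.334 × 10^9 m
GM = 2.644 × 10^21 m³/s²
2GM/r = 2 × (2.644 × 10^21) / (9.334 × 10^9) = 5.66531 × 10^11 m²/s²
v_esc = √(2GM/r) = 752683 m/s ≈ 752.7 km/s

Final answer: 752.7 km/s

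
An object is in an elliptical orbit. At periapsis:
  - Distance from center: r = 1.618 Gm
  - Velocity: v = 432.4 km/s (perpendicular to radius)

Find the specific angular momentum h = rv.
r = 1.618 Gm = 1.618 × 10^9 m
v = 432.4 km/s = 432400 m/s
h = rv = 1.618 × 10^9 × 432400 = 6.99623 × 10^14 m²/s ≈ 6.996 × 10^14 m²/s

Final answer: h = 6.996 × 10^14 m²/s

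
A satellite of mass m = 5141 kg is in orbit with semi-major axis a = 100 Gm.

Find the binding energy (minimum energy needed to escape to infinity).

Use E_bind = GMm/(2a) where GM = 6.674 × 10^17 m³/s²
a = 100 Gm = 1 × 10^11 m
GM = 6.674 × 10^17 m³/s²
m = 5141 kg
GMm = 6.674 × 10^17 × 5141 = 3.4311 × 10^21 m³·kg/s²
2a = 2 × 10^11 m
E_bind = GMm/(2a) = 1.71555 × 10^10 J ≈ 17.16 GJ

Final answer: 17.16 GJ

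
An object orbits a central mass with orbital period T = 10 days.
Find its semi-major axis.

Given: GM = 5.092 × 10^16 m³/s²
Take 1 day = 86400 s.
T = 10 days = 864000 s
GM = 5.092 × 10^16 m³/s²
Kepler's third law: a³ = GM T² / (4π²)
T² = 7.46496 × 10^11 s²
a³ = (5.092 × 10^16) × (7.46496 × 10^11) / (4π²) = 9.62844 × 10^26 m³
a = (a³)^(1/3) = 9.87458 × 10^8 m ≈ 987.5 Mm

Final answer: 987.5 Mm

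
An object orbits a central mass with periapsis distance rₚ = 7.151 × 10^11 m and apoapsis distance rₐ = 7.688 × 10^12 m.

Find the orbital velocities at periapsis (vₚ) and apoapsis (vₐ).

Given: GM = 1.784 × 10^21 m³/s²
rₚ = 7.151 × 10^11 m
rₐ = 7.688 × 10^12 m
GM = 1.784 × 10^21 m³/s²
a = (rₚ + rₐ)/2 = 4.20155 × 10^12 m
Vis-viva: v² = GM (2/r − 1/a)
vₚ² = 1.784 × 10^21 × (2.79681 × 10^-12 − 2.38007 × 10^-13) = 4.56491 × 10^9 m²/s²
vₚ = 67564.1 m/s ≈ 67.56 km/s
vₐ² = 1.784 × 10^21 × (2.60146 × 10^-13 − 2.38007 × 10^-13) = 3.94947 × 10^7 m²/s²
vₐ = 6284.48 m/s ≈ 6.284 km/s

Final answer: vₚ = 67.56 km/s, vₐ = 6.284 km/s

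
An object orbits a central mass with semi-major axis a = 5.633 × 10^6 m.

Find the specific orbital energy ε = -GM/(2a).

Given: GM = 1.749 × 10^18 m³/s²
a = 5.633 × 10^6 m
GM = 1.749 × 10^18 m³/s²
2a = 1.1266 × 10^7 m
ε = −GM/(2a) = -1.55246 × 10^11 J/kg ≈ -155.2 GJ/kg

Final answer: -155.2 GJ/kg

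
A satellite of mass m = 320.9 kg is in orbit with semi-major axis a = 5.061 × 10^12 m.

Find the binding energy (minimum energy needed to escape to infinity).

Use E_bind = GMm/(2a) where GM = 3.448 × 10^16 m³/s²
a = 5.061 × 10^12 m
GM = 3.448 × 10^16 m³/s²
m = 320.9 kg
GMm = 3.448 × 10^16 × 320.9 = 1.10646 × 10^19 m³·kg/s²
2a = 1.0122 × 10^13 m
E_bind = GMm/(2a) = 1.09313 × 10^6 J ≈ 1.093 MJ

Final answer: 1.093 MJ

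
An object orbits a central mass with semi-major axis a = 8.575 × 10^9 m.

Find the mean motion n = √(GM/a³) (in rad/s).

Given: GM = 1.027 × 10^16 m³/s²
a = 8.575 × 10^9 m
GM = 1.027 × 10^16 m³/s²
a³ = 6.30525 × 10^29 m³
GM/a³ = (1.027 × 10^16) / (6.30525 × 10^29) = 1.6288 × 10^-14 s⁻²
n = √(GM/a³) = 1.27624 × 10^-7 rad/s ≈ 1.276 × 10^-7 rad/s

Final answer: n = 1.276 × 10^-7 rad/s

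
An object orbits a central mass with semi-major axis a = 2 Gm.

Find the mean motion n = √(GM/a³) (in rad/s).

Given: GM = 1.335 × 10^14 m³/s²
a = 2 Gm = 2 × 10^9 m
GM = 1.335 × 10^14 m³/s²
a³ = 8 × 10^27 m³
GM/a³ = (1.335 × 10^14) / (8 × 10^27) = 1.66875 × 10^-14 s⁻²
n = √(GM/a³) = 1.2918 × 10^-7 rad/s ≈ 1.292 × 10^-7 rad/s

Final answer: n = 1.292 × 10^-7 rad/s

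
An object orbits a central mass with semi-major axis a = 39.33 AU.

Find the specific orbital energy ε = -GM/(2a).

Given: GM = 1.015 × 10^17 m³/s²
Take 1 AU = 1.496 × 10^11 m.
a = 39.33 AU = 5.88377 × 10^12 m
GM = 1.015 × 10^17 m³/s²
2a = 1.17675 × 10^13 m
ε = −GM/(2a) = -8625.43 J/kg ≈ -8.625 kJ/kg

Final answer: -8.625 kJ/kg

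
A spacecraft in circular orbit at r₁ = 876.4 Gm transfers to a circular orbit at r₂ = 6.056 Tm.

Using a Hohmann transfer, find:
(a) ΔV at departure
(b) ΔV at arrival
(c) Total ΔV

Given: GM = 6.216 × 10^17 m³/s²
r₁ = 876.4 Gm = 8.764 × 10^11 m
r₂ = 6.056 Tm = 6.056 × 10^12 m
GM = 6.216 × 10^17 m³/s²
Transfer ellipse: a_t = (r₁ + r₂)/2 = 3.4662 × 10^12 m
Circular speed at r₁: v₁ = √(GM/r₁) = 842.179 m/s
Transfer speed at r₁ (periapsis): v₁ₜ = √(GM(2/r₁ − 1/a_t)) = 1113.19 m/s
(a) ΔV₁ = v₁ₜ − v₁ = 271.014 m/s ≈ 271 m/s
Circular speed at r₂: v₂ = √(GM/r₂) = 320.378 m/s
Transfer speed at r₂ (apoapsis): v₂ₜ = √(GM(2/r₂ − 1/a_t)) = 161.097 m/s
(b) ΔV₂ = v₂ − v₂ₜ = 159.281 m/s ≈ 159.3 m/s
(c) ΔV_total = ΔV₁ + ΔV₂ = 430.295 m/s ≈ 430.3 m/s

Final answer:
(a) ΔV₁ = 271 m/s
(b) ΔV₂ = 159.3 m/s
(c) ΔV_total = 430.3 m/s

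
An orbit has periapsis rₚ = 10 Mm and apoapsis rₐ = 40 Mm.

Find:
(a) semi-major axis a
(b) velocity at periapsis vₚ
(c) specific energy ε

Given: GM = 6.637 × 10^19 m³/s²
rₚ = 10 Mm = 1 × 10^7 m
rₐ = 40 Mm = 4 × 10^7 m
GM = 6.637 × 10^19 m³/s²
a = (rₚ + rₐ)/2 = 2.5 × 10^7 m
e = (rₐ − rₚ)/(rₐ + rₚ) = (3 × 10^7) / (5 × 10^7) = 0.6
(a) a = 2.5 × 10^7 m ≈ 25 Mm
(b) vₚ² = GM (2/rₚ − 1/a) = 6.637 × 10^19 × (2 × 10^-7 − 4 × 10^-8) = 1.06192 × 10^13 m²/s²;  vₚ = 3.25871 × 10^6 m/s ≈ 3259 km/s
(c) 2a = 5 × 10^7 m;  ε = −GM/(2a) = -1.3274 × 10^12 J/kg ≈ -1327 GJ/kg

Final answer:
(a) semi-major axis a = 25 Mm
(b) velocity at periapsis vₚ = 3259 km/s
(c) specific energy ε = -1327 GJ/kg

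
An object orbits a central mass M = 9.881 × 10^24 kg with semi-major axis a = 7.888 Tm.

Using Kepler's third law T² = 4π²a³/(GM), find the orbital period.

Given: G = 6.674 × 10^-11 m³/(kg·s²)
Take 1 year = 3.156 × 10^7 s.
M = 9.881 × 10^24 kg
GM = G × M = 6.674 × 10^-11 × 9.881 × 10^24 = 6.59458 × 10^14 m³/s²
a = 7.888 Tm = 7.888 × 10^12 m
a³ = 4.90796 × 10^38 m³
T = 2π √(a³/GM) = 2π √((4.90796 × 10^38) / (6.59458 × 10^14)) = 2π × 8.62694 × 10^11 s
T = 5.42047 × 10^12 s ≈ 1.718 × 10^5 years

Final answer: 1.718 × 10^5 years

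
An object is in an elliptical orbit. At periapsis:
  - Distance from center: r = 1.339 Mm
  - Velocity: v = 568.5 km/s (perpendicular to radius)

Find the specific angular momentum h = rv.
r = 1.339 Mm = 1.339 × 10^6 m
v = 568.5 km/s = 568500 m/s
h = rv = 1.339 × 10^6 × 568500 = 7.61222 × 10^11 m²/s ≈ 7.612 × 10^11 m²/s

Final answer: h = 7.612 × 10^11 m²/s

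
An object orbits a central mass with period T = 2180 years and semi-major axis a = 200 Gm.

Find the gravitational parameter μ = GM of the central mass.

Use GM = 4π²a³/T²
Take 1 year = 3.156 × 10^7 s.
T = 2180 years = 6.88008 × 10^10 s
a = 200 Gm = 2 × 10^11 m
a³ = 8 × 10^33 m³
T² = 4.73355 × 10^21 s²
GM = 4π² × (8 × 10^33) / (4.73355 × 10^21) = 6.6721 × 10^13 m³/s²
GM ≈ 6.672 × 10^13 m³/s²

Final answer: GM = 6.672 × 10^13 m³/s²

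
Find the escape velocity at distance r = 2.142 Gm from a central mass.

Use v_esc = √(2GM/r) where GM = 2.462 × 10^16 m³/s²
r = 2.142 Gm = 2.142 × 10^9 m
GM = 2.462 × 10^16 m³/s²
2GM/r = 2 × (2.462 × 10^16) / (2.142 × 10^9) = 2.29879 × 10^7 m²/s²
v_esc = √(2GM/r) = 4794.57 m/s ≈ 4.795 km/s

Final answer: 4.795 km/s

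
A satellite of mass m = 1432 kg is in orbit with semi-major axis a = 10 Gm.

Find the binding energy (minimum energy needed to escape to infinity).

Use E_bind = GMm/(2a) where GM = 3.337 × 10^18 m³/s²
a = 10 Gm = 1 × 10^10 m
GM = 3.337 × 10^18 m³/s²
m = 1432 kg
GMm = 3.337 × 10^18 × 1432 = 4.77858 × 10^21 m³·kg/s²
2a = 2 × 10^10 m
E_bind = GMm/(2a) = 2.38929 × 10^11 J ≈ 238.9 GJ

Final answer: 238.9 GJ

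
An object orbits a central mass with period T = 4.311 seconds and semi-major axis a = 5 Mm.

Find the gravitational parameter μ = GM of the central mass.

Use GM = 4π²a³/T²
T = 4.311 seconds
a = 5 Mm = 5 × 10^6 m
a³ = 1.25 × 10^20 m³
T² = 18.5847 s²
GM = 4π² × (1.25 × 10^20) / 18.5847 = 2.6553 × 10^20 m³/s²
GM ≈ 2.655 × 10^20 m³/s²

Final answer: GM = 2.655 × 10^20 m³/s²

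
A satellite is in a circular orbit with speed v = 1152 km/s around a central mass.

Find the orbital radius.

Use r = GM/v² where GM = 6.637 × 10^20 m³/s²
v = 1152 km/s = 1.152 × 10^6 m/s
GM = 6.637 × 10^20 m³/s²
v² = 1.3271 × 10^12 m²/s²
r = GM/v² = (6.637 × 10^20) / (1.3271 × 10^12) = 5.00112 × 10^8 m ≈ 500.1 Mm

Final answer: 500.1 Mm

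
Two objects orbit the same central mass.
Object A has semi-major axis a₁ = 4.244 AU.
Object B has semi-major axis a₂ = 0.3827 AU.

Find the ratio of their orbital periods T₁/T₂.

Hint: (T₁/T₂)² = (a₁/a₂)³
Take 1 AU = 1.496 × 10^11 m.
a₁ = 4.244 AU = 6.34902 × 10^11 m
a₂ = 0.3827 AU = 5.72519 × 10^10 m
a₁/a₂ = 11.0896
T₁/T₂ = (a₁/a₂)^(3/2) = (11.0896)^1.5 = 36.9297

Final answer: T₁/T₂ = 36.93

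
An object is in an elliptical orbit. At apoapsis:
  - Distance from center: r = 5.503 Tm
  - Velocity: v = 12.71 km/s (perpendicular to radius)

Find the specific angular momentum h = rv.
r = 5.503 Tm = 5.503 × 10^12 m
v = 12.71 km/s = 12710 m/s
h = rv = 5.503 × 10^12 × 12710 = 6.99431 × 10^16 m²/s ≈ 6.994 × 10^16 m²/s

Final answer: h = 6.994 × 10^16 m²/s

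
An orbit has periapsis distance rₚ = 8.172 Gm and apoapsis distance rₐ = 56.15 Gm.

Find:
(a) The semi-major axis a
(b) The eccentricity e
rₚ = 8.172 Gm = 8.172 × 10^9 m
rₐ = 56.15 Gm = 5.615 × 10^10 m
(a) a = (rₚ + rₐ)/2 = 3.2161 × 10^10 m ≈ 32.16 Gm
(b) e = (rₐ − rₚ)/(rₐ + rₚ) = (4.7978 × 10^10) / (6.4322 × 10^10) = 0.745903

Final answer:
(a) a = 32.16 Gm
(b) e = 0.7459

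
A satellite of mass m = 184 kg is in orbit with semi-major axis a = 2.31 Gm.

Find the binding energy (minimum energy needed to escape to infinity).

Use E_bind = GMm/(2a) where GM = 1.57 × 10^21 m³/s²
a = 2.31 Gm = 2.31 × 10^9 m
GM = 1.57 × 10^21 m³/s²
m = 184 kg
GMm = 1.57 × 10^21 × 184 = 2.8888 × 10^23 m³·kg/s²
2a = 4.62 × 10^9 m
E_bind = GMm/(2a) = 6.25281 × 10^13 J ≈ 62.53 TJ

Final answer: 62.53 TJ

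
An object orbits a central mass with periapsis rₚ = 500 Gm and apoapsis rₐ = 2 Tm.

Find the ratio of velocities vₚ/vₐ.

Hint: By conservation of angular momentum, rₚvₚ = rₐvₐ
rₚ = 500 Gm = 5 × 10^11 m
rₐ = 2 Tm = 2 × 10^12 m
rₚvₚ = rₐvₐ  ⇒  vₚ/vₐ = rₐ/rₚ
vₚ/vₐ = (2 × 10^12) / (5 × 10^11) = 4

Final answer: vₚ/vₐ = 4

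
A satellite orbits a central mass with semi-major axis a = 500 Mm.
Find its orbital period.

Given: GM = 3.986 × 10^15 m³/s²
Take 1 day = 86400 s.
a = 500 Mm = 5 × 10^8 m
GM = 3.986 × 10^15 m³/s²
a³ = 1.25 × 10^26 m³
T = 2π √(a³/GM) = 2π √((1.25 × 10^26) / (3.986 × 10^15)) = 2π × 177087 s
T = 1.11267 × 10^6 s ≈ 12.88 days

Final answer: 12.88 days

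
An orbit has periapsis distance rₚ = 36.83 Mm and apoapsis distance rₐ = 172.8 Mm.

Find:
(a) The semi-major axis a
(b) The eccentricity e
rₚ = 36.83 Mm = 3.683 × 10^7 m
rₐ = 172.8 Mm = 1.728 × 10^8 m
(a) a = (rₚ + rₐ)/2 = 1.04815 × 10^8 m ≈ 104.8 Mm
(b) e = (rₐ − rₚ)/(rₐ + rₚ) = (1.3597 × 10^8) / (2.0963 × 10^8) = 0.648619

Final answer:
(a) a = 104.8 Mm
(b) e = 0.6486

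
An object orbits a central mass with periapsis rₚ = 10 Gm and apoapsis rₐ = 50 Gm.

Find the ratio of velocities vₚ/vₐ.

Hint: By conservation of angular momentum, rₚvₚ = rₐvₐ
rₚ = 10 Gm = 1 × 10^10 m
rₐ = 50 Gm = 5 × 10^10 m
rₚvₚ = rₐvₐ  ⇒  vₚ/vₐ = rₐ/rₚ
vₚ/vₐ = (5 × 10^10) / (1 × 10^10) = 5

Final answer: vₚ/vₐ = 5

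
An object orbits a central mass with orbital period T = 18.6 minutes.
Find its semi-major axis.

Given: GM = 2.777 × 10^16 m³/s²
T = 18.6 minutes = 1116 s
GM = 2.777 × 10^16 m³/s²
Kepler's third law: a³ = GM T² / (4π²)
T² = 1.24546 × 10^6 s²
a³ = (2.777 × 10^16) × (1.24546 × 10^6) / (4π²) = 8.76082 × 10^20 m³
a = (a³)^(1/3) = 9.5686 × 10^6 m ≈ 9.569 Mm

Final answer: 9.569 Mm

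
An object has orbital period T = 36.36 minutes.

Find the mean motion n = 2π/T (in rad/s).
T = 36.36 minutes = 2181.6 s
n = 2π / 2181.6 s = 0.00288008 rad/s ≈ 0.00288 rad/s

Final answer: n = 0.00288 rad/s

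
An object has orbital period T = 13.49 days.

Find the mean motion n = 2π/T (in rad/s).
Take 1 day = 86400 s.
T = 13.49 days = 1.16554 × 10^6 s
n = 2π / (1.16554 × 10^6 s) = 5.39081 × 10^-6 rad/s ≈ 5.391 × 10^-6 rad/s

Final answer: n = 5.391 × 10^-6 rad/s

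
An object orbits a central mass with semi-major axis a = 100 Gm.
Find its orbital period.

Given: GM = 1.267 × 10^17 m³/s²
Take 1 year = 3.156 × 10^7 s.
a = 100 Gm = 1 × 10^11 m
GM = 1.267 × 10^17 m³/s²
a³ = 1 × 10^33 m³
T = 2π √(a³/GM) = 2π √((1 × 10^33) / (1.267 × 10^17)) = 2π × 8.88406 × 10^7 s
T = 5.58202 × 10^8 s ≈ 17.69 years

Final answer: 17.69 years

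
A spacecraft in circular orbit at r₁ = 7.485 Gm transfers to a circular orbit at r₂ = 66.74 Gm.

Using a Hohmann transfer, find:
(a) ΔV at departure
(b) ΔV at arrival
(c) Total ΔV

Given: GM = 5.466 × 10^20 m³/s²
r₁ = 7.485 Gm = 7.485 × 10^9 m
r₂ = 66.74 Gm = 6.674 × 10^10 m
GM = 5.466 × 10^20 m³/s²
Transfer ellipse: a_t = (r₁ + r₂)/2 = 3.71125 × 10^10 m
Circular speed at r₁: v₁ = √(GM/r₁) = 270233 m/s
Transfer speed at r₁ (periapsis): v₁ₜ = √(GM(2/r₁ − 1/a_t)) = 362386 m/s
(a) ΔV₁ = v₁ₜ − v₁ = 92153.1 m/s ≈ 92.15 km/s
Circular speed at r₂: v₂ = √(GM/r₂) = 90498.6 m/s
Transfer speed at r₂ (apoapsis): v₂ₜ = √(GM(2/r₂ − 1/a_t)) = 40642.2 m/s
(b) ΔV₂ = v₂ − v₂ₜ = 49856.3 m/s ≈ 49.86 km/s
(c) ΔV_total = ΔV₁ + ΔV₂ = 142009 m/s ≈ 142 km/s

Final answer:
(a) ΔV₁ = 92.15 km/s
(b) ΔV₂ = 49.86 km/s
(c) ΔV_total = 142 km/s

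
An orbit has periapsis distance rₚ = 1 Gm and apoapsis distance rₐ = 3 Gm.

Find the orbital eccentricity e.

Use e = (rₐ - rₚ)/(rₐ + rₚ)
rₚ = 1 Gm = 1 × 10^9 m
rₐ = 3 Gm = 3 × 10^9 m
rₐ − rₚ = 2 × 10^9 m
rₐ + rₚ = 4 × 10^9 m
e = (rₐ − rₚ)/(rₐ + rₚ) = 0.5

Final answer: e = 0.5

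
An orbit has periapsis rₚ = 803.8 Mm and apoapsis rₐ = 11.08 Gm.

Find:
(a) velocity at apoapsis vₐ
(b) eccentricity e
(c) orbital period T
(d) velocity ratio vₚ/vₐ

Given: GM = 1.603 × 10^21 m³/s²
rₚ = 803.8 Mm = 8.038 × 10^8 m
rₐ = 11.08 Gm = 1.108 × 10^10 m
GM = 1.603 × 10^21 m³/s²
a = (rₚ + rₐ)/2 = 5.9419 × 10^9 m
e = (rₐ − rₚ)/(rₐ + rₚ) = (1.02762 × 10^10) / (1.18838 × 10^10) = 0.864723
(a) vₐ² = GM (2/rₐ − 1/a) = 1.603 × 10^21 × (1.80505 × 10^-10 − 1.68296 × 10^-10) = 1.95712 × 10^10 m²/s²;  vₐ = 139897 m/s ≈ 139.9 km/s
(b) e = 0.864723 ≈ 0.8647
(c) a³ = 2.09786 × 10^29 m³;  T = 2π √(a³/GM) = 2π × 11439.9 s = 71878.8 s ≈ 19.97 hours
(d) vₚ/vₐ = rₐ/rₚ (angular momentum) = (1.108 × 10^10) / (8.038 × 10^8) = 13.7845 ≈ 13.78

Final answer:
(a) velocity at apoapsis vₐ = 139.9 km/s
(b) eccentricity e = 0.8647
(c) orbital period T = 19.97 hours
(d) velocity ratio vₚ/vₐ = 13.78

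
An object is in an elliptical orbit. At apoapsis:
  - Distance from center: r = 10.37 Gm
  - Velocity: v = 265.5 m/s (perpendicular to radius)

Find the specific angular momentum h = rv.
r = 10.37 Gm = 1.037 × 10^10 m
v = 265.5 m/s
h = rv = 1.037 × 10^10 × 265.5 = 2.75324 × 10^12 m²/s ≈ 2.753 × 10^12 m²/s

Final answer: h = 2.753 × 10^12 m²/s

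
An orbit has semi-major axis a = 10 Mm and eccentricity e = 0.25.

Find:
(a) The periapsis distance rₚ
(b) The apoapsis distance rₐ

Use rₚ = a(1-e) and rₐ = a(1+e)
a = 10 Mm = 1 × 10^7 m
e = 0.25:  1 − e = 0.75,  1 + e = 1.25
(a) rₚ = a(1 − e) = 1 × 10^7 m × 0.75 = 7.5 × 10^6 m ≈ 7.5 Mm
(b) rₐ = a(1 + e) = 1 × 10^7 m × 1.25 = 1.25 × 10^7 m ≈ 12.5 Mm

Final answer:
(a) rₚ = 7.5 Mm
(b) rₐ = 12.5 Mm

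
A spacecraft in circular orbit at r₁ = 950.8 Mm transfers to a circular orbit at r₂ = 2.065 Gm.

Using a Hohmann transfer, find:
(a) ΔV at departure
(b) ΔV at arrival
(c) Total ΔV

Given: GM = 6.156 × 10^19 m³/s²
r₁ = 950.8 Mm = 9.508 × 10^8 m
r₂ = 2.065 Gm = 2.065 × 10^9 m
GM = 6.156 × 10^19 m³/s²
Transfer ellipse: a_t = (r₁ + r₂)/2 = 1.5079 × 10^9 m
Circular speed at r₁: v₁ = √(GM/r₁) = 254451 m/s
Transfer speed at r₁ (periapsis): v₁ₜ = √(GM(2/r₁ − 1/a_t)) = 297768 m/s
(a) ΔV₁ = v₁ₜ − v₁ = 43317 m/s ≈ 43.32 km/s
Circular speed at r₂: v₂ = √(GM/r₂) = 172659 m/s
Transfer speed at r₂ (apoapsis): v₂ₜ = √(GM(2/r₂ − 1/a_t)) = 137103 m/s
(b) ΔV₂ = v₂ − v₂ₜ = 35555.8 m/s ≈ 35.56 km/s
(c) ΔV_total = ΔV₁ + ΔV₂ = 78872.8 m/s ≈ 78.87 km/s

Final answer:
(a) ΔV₁ = 43.32 km/s
(b) ΔV₂ = 35.56 km/s
(c) ΔV_total = 78.87 km/s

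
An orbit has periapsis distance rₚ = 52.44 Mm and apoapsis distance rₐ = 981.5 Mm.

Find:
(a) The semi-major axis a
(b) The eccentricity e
rₚ = 52.44 Mm = 5.244 × 10^7 m
rₐ = 981.5 Mm = 9.815 × 10^8 m
(a) a = (rₚ + rₐ)/2 = 5.1697 × 10^8 m ≈ 517 Mm
(b) e = (rₐ − rₚ)/(rₐ + rₚ) = (9.2906 × 10^8) / (1.03394 × 10^9) = 0.898563

Final answer:
(a) a = 517 Mm
(b) e = 0.8986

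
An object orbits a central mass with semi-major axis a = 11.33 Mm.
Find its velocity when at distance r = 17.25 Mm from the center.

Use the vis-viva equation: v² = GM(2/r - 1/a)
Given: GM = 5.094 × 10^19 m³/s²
a = 11.33 Mm = 1.133 × 10^7 m
r = 17.25 Mm = 1.725 × 10^7 m
GM = 5.094 × 10^19 m³/s²
2/r − 1/a = 1.15942 × 10^-7 − 8.82613 × 10^-8 = 2.76808 × 10^-8 m⁻¹
v² = GM (2/r − 1/a) = 1.41006 × 10^12 m²/s²
v = 1.18746 × 10^6 m/s ≈ 1187 km/s

Final answer: 1187 km/s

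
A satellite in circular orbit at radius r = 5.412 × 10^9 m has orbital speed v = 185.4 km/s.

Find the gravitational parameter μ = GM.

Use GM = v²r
r = 5.412 × 10^9 m
v = 185.4 km/s = 185400 m/s
v² = 3.43732 × 10^10 m²/s²
GM = v²r = 3.43732 × 10^10 × 5.412 × 10^9 = 1.86028 × 10^20 m³/s²
GM ≈ 1.86 × 10^20 m³/s²

Final answer: GM = 1.86 × 10^20 m³/s²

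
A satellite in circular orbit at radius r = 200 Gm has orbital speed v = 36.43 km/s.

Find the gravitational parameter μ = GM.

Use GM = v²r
r = 200 Gm = 2 × 10^11 m
v = 36.43 km/s = 36430 m/s
v² = 1.32714 × 10^9 m²/s²
GM = v²r = 1.32714 × 10^9 × 2 × 10^11 = 2.65429 × 10^20 m³/s²
GM ≈ 2.654 × 10^20 m³/s²

Final answer: GM = 2.654 × 10^20 m³/s²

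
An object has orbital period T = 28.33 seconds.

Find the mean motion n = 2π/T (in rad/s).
T = 28.33 seconds
n = 2π / 28.33 s = 0.221786 rad/s ≈ 0.2218 rad/s

Final answer: n = 0.2218 rad/s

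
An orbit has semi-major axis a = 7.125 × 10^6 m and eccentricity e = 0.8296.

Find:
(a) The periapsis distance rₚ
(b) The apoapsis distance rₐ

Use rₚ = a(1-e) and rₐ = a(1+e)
a = 7.125 × 10^6 m
e = 0.8296:  1 − e = 0.1704,  1 + e = 1.8296
(a) rₚ = a(1 − e) = 7.125 × 10^6 m × 0.1704 = 1.2141 × 10^6 m ≈ 1.214 × 10^6 m
(b) rₐ = a(1 + e) = 7.125 × 10^6 m × 1.8296 = 1.30359 × 10^7 m ≈ 1.304 × 10^7 m

Final answer:
(a) rₚ = 1.214 × 10^6 m
(b) rₐ = 1.304 × 10^7 m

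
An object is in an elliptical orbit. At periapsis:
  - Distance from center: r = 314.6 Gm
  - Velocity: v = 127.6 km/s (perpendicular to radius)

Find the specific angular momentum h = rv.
r = 314.6 Gm = 3.146 × 10^11 m
v = 127.6 km/s = 127600 m/s
h = rv = 3.146 × 10^11 × 127600 = 4.0143 × 10^16 m²/s ≈ 4.014 × 10^16 m²/s

Final answer: h = 4.014 × 10^16 m²/s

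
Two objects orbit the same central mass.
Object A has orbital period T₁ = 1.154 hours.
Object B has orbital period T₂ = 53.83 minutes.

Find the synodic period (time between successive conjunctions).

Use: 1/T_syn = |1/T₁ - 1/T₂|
T₁ = 1.154 hours = 4154.4 s
T₂ = 53.83 minutes = 3229.8 s
1/T₁ = 0.000240709 s⁻¹
1/T₂ = 0.000309617 s⁻¹
|1/T₁ − 1/T₂| = 6.8908 × 10^-5 s⁻¹
T_syn = 1 / |1/T₁ − 1/T₂| = 14512.1 s ≈ 4.031 hours

Final answer: T_syn = 4.031 hours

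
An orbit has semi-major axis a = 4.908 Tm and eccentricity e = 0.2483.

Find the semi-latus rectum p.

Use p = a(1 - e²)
a = 4.908 Tm = 4.908 × 10^12 m
e = 0.2483,  e² = 0.0616529,  1 − e² = 0.938347
p = a(1 − e²) = 4.908 × 10^12 m × 0.938347 = 4.60541 × 10^12 m ≈ 4.605 Tm

Final answer: p = 4.605 Tm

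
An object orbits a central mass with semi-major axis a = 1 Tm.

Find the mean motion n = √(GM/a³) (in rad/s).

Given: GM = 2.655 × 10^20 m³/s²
a = 1 Tm = 1 × 10^12 m
GM = 2.655 × 10^20 m³/s²
a³ = 1 × 10^36 m³
GM/a³ = (2.655 × 10^20) / (1 × 10^36) = 2.655 × 10^-16 s⁻²
n = √(GM/a³) = 1.62942 × 10^-8 rad/s ≈ 1.629 × 10^-8 rad/s

Final answer: n = 1.629 × 10^-8 rad/s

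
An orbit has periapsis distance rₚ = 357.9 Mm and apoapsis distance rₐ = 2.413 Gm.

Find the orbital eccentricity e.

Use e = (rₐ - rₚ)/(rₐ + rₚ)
rₚ = 357.9 Mm = 3.579 × 10^8 m
rₐ = 2.413 Gm = 2.413 × 10^9 m
rₐ − rₚ = 2.0551 × 10^9 m
rₐ + rₚ = 2.7709 × 10^9 m
e = (rₐ − rₚ)/(rₐ + rₚ) = 0.741672

Final answer: e = 0.7417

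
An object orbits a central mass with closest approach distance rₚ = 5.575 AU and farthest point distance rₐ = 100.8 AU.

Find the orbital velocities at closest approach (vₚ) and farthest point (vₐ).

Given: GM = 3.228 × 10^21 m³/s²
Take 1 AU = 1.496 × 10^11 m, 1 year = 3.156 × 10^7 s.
rₚ = 5.575 AU = 8.3402 × 10^11 m
rₐ = 100.8 AU = 1.50797 × 10^13 m
GM = 3.228 × 10^21 m³/s²
a = (rₚ + rₐ)/2 = 7.95685 × 10^12 m
Vis-viva: v² = GM (2/r − 1/a)
vₚ² = 3.228 × 10^21 × (2.39802 × 10^-12 − 1.25678 × 10^-13) = 7.33513 × 10^9 m²/s²
vₚ = 85645.4 m/s ≈ 18.07 AU/year
vₐ² = 3.228 × 10^21 × (1.32629 × 10^-13 − 1.25678 × 10^-13) = 2.24376 × 10^7 m²/s²
vₐ = 4736.84 m/s ≈ 0.9993 AU/year

Final answer: vₚ = 18.07 AU/year, vₐ = 0.9993 AU/year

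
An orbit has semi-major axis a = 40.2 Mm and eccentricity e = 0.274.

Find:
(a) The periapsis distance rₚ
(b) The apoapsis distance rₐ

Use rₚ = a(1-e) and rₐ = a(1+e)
a = 40.2 Mm = 4.02 × 10^7 m
e = 0.274:  1 − e = 0.726,  1 + e = 1.274
(a) rₚ = a(1 − e) = 4.02 × 10^7 m × 0.726 = 2.91852 × 10^7 m ≈ 29.19 Mm
(b) rₐ = a(1 + e) = 4.02 × 10^7 m × 1.274 = 5.12148 × 10^7 m ≈ 51.21 Mm

Final answer:
(a) rₚ = 29.19 Mm
(b) rₐ = 51.21 Mm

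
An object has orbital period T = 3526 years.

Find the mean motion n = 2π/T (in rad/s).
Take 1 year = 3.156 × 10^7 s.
T = 3526 years = 1.11281 × 10^11 s
n = 2π / (1.11281 × 10^11 s) = 5.64626 × 10^-11 rad/s ≈ 5.646 × 10^-11 rad/s

Final answer: n = 5.646 × 10^-11 rad/s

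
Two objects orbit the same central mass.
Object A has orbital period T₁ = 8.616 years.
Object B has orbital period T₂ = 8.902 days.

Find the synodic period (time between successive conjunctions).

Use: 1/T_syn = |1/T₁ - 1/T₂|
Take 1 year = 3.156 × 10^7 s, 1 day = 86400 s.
T₁ = 8.616 years = 2.71921 × 10^8 s
T₂ = 8.902 days = 769133 s
1/T₁ = 3.67754 × 10^-9 s⁻¹
1/T₂ = 1.30017 × 10^-6 s⁻¹
|1/T₁ − 1/T₂| = 1.29649 × 10^-6 s⁻¹
T_syn = 1 / |1/T₁ − 1/T₂| = 771314 s ≈ 8.927 days

Final answer: T_syn = 8.927 days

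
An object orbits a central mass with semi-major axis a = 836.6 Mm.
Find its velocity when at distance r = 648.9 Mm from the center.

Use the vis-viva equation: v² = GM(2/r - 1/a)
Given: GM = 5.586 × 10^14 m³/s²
a = 836.6 Mm = 8.366 × 10^8 m
r = 648.9 Mm = 6.489 × 10^8 m
GM = 5.586 × 10^14 m³/s²
2/r − 1/a = 3.08214 × 10^-9 − 1.19531 × 10^-9 = 1.88682 × 10^-9 m⁻¹
v² = GM (2/r − 1/a) = 1.05398 × 10^6 m²/s²
v = 1026.64 m/s ≈ 1.027 km/s

Final answer: 1.027 km/s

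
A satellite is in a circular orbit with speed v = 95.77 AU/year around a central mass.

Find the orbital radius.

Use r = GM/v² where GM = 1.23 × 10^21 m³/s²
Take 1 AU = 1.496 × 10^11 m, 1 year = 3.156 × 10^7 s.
v = 95.77 AU/year = 453967 m/s
GM = 1.23 × 10^21 m³/s²
v² = 2.06086 × 10^11 m²/s²
r = GM/v² = (1.23 × 10^21) / (2.06086 × 10^11) = 5.96839 × 10^9 m ≈ 0.0399 AU

Final answer: 0.0399 AU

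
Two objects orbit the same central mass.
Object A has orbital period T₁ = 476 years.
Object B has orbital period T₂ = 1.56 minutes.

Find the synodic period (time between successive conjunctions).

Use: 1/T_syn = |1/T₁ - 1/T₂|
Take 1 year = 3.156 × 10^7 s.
T₁ = 476 years = 1.50226 × 10^10 s
T₂ = 1.56 minutes = 93.6 s
1/T₁ = 6.65666 × 10^-11 s⁻¹
1/T₂ = 0.0106838 s⁻¹
|1/T₁ − 1/T₂| = 0.0106838 s⁻¹
T_syn = 1 / |1/T₁ − 1/T₂| = 93.6 s ≈ 1.56 minutes

Final answer: T_syn = 1.56 minutes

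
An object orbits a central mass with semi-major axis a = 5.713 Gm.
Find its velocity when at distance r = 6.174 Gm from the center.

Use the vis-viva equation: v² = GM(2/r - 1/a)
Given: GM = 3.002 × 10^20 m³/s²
a = 5.713 Gm = 5.713 × 10^9 m
r = 6.174 Gm = 6.174 × 10^9 m
GM = 3.002 × 10^20 m³/s²
2/r − 1/a = 3.23939 × 10^-10 − 1.75039 × 10^-10 = 1.489 × 10^-10 m⁻¹
v² = GM (2/r − 1/a) = 4.46997 × 10^10 m²/s²
v = 211423 m/s ≈ 211.4 km/s

Final answer: 211.4 km/s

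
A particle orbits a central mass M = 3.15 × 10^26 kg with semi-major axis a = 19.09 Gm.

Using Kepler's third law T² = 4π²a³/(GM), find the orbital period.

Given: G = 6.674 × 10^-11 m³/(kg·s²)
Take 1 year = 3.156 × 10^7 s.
M = 3.15 × 10^26 kg
GM = G × M = 6.674 × 10^-11 × 3.15 × 10^26 = 2.10231 × 10^16 m³/s²
a = 19.09 Gm = 1.909 × 10^10 m
a³ = 6.95693 × 10^30 m³
T = 2π √(a³/GM) = 2π √((6.95693 × 10^30) / (2.10231 × 10^16)) = 2π × 1.81912 × 10^7 s
T = 1.14298 × 10^8 s ≈ 3.622 years

Final answer: 3.622 years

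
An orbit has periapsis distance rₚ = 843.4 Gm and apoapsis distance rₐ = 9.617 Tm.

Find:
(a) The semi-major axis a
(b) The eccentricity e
rₚ = 843.4 Gm = 8.434 × 10^11 m
rₐ = 9.617 Tm = 9.617 × 10^12 m
(a) a = (rₚ + rₐ)/2 = 5.2302 × 10^12 m ≈ 5.23 Tm
(b) e = (rₐ − rₚ)/(rₐ + rₚ) = (8.7736 × 10^12) / (1.04604 × 10^13) = 0.838744

Final answer:
(a) a = 5.23 Tm
(b) e = 0.8387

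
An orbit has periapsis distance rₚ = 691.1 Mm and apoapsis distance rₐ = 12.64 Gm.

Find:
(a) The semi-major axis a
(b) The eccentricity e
rₚ = 691.1 Mm = 6.911 × 10^8 m
rₐ = 12.64 Gm = 1.264 × 10^10 m
(a) a = (rₚ + rₐ)/2 = 6.66555 × 10^9 m ≈ 6.666 Gm
(b) e = (rₐ − rₚ)/(rₐ + rₚ) = (1.19489 × 10^10) / (1.33311 × 10^10) = 0.896318

Final answer:
(a) a = 6.666 Gm
(b) e = 0.8963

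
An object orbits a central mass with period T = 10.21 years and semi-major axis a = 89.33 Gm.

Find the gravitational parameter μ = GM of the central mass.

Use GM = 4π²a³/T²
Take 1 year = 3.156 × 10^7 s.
T = 10.21 years = 3.22228 × 10^8 s
a = 89.33 Gm = 8.933 × 10^10 m
a³ = 7.1284 × 10^32 m³
T² = 1.03831 × 10^17 s²
GM = 4π² × (7.1284 × 10^32) / (1.03831 × 10^17) = 2.71036 × 10^17 m³/s²
GM ≈ 2.71 × 10^17 m³/s²

Final answer: GM = 2.71 × 10^17 m³/s²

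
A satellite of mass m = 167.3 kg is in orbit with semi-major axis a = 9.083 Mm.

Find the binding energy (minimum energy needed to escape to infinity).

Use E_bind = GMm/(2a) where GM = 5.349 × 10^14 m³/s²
a = 9.083 Mm = 9.083 × 10^6 m
GM = 5.349 × 10^14 m³/s²
m = 167.3 kg
GMm = 5.349 × 10^14 × 167.3 = 8.94888 × 10^16 m³·kg/s²
2a = 1.8166 × 10^7 m
E_bind = GMm/(2a) = 4.92617 × 10^9 J ≈ 4.926 GJ

Final answer: 4.926 GJ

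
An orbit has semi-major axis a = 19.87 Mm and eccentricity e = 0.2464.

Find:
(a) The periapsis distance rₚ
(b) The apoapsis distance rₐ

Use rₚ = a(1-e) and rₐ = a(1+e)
a = 19.87 Mm = 1.987 × 10^7 m
e = 0.2464:  1 − e = 0.7536,  1 + e = 1.2464
(a) rₚ = a(1 − e) = 1.987 × 10^7 m × 0.7536 = 1.4974 × 10^7 m ≈ 14.97 Mm
(b) rₐ = a(1 + e) = 1.987 × 10^7 m × 1.2464 = 2.4766 × 10^7 m ≈ 24.77 Mm

Final answer:
(a) rₚ = 14.97 Mm
(b) rₐ = 24.77 Mm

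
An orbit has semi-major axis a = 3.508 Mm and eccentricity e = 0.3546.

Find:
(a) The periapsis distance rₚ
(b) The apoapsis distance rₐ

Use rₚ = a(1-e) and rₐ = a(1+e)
a = 3.508 Mm = 3.508 × 10^6 m
e = 0.3546:  1 − e = 0.6454,  1 + e = 1.3546
(a) rₚ = a(1 − e) = 3.508 × 10^6 m × 0.6454 = 2.26406 × 10^6 m ≈ 2.264 Mm
(b) rₐ = a(1 + e) = 3.508 × 10^6 m × 1.3546 = 4.75194 × 10^6 m ≈ 4.752 Mm

Final answer:
(a) rₚ = 2.264 Mm
(b) rₐ = 4.752 Mm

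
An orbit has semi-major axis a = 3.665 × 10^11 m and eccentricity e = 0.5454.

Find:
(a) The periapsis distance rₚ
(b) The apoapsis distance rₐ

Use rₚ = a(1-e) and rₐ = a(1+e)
a = 3.665 × 10^11 m
e = 0.5454:  1 − e = 0.4546,  1 + e = 1.5454
(a) rₚ = a(1 − e) = 3.665 × 10^11 m × 0.4546 = 1.66611 × 10^11 m ≈ 1.666 × 10^11 m
(b) rₐ = a(1 + e) = 3.665 × 10^11 m × 1.5454 = 5.66389 × 10^11 m ≈ 5.664 × 10^11 m

Final answer:
(a) rₚ = 1.666 × 10^11 m
(b) rₐ = 5.664 × 10^11 m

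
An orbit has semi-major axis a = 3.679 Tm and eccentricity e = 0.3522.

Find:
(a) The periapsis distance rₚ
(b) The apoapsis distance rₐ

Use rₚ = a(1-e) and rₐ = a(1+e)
a = 3.679 Tm = 3.679 × 10^12 m
e = 0.3522:  1 − e = 0.6478,  1 + e = 1.3522
(a) rₚ = a(1 − e) = 3.679 × 10^12 m × 0.6478 = 2.38326 × 10^12 m ≈ 2.383 Tm
(b) rₐ = a(1 + e) = 3.679 × 10^12 m × 1.3522 = 4.97474 × 10^12 m ≈ 4.975 Tm

Final answer:
(a) rₚ = 2.383 Tm
(b) rₐ = 4.975 Tm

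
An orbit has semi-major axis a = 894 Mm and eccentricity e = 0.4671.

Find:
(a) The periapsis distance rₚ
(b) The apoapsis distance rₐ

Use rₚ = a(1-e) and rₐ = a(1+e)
a = 894 Mm = 8.94 × 10^8 m
e = 0.4671:  1 − e = 0.5329,  1 + e = 1.4671
(a) rₚ = a(1 − e) = 8.94 × 10^8 m × 0.5329 = 4.76413 × 10^8 m ≈ 476.4 Mm
(b) rₐ = a(1 + e) = 8.94 × 10^8 m × 1.4671 = 1.31159 × 10^9 m ≈ 1.312 Gm

Final answer:
(a) rₚ = 476.4 Mm
(b) rₐ = 1.312 Gm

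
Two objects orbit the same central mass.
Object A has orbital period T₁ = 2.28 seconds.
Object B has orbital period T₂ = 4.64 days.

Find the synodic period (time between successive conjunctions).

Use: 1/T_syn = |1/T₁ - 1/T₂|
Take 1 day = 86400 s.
T₁ = 2.28 seconds
T₂ = 4.64 days = 400896 s
1/T₁ = 0.438596 s⁻¹
1/T₂ = 2.49441 × 10^-6 s⁻¹
|1/T₁ − 1/T₂| = 0.438594 s⁻¹
T_syn = 1 / |1/T₁ − 1/T₂| = 2.28001 s ≈ 2.28 seconds

Final answer: T_syn = 2.28 seconds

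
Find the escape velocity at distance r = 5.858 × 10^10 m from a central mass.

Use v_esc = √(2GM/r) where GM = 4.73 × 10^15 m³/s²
r = 5.858 × 10^10 m
GM = 4.73 × 10^15 m³/s²
2GM/r = 2 × (4.73 × 10^15) / (5.858 × 10^10) = 161489 m²/s²
v_esc = √(2GM/r) = 401.856 m/s ≈ 401.9 m/s

Final answer: 401.9 m/s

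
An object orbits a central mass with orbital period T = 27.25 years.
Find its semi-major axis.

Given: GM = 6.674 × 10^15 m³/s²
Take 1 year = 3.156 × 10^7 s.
T = 27.25 years = 8.6001 × 10^8 s
GM = 6.674 × 10^15 m³/s²
Kepler's third law: a³ = GM T² / (4π²)
T² = 7.39617 × 10^17 s²
a³ = (6.674 × 10^15) × (7.39617 × 10^17) / (4π²) = 1.25036 × 10^32 m³
a = (a³)^(1/3) = 5.00047 × 10^10 m ≈ 50 Gm

Final answer: 50 Gm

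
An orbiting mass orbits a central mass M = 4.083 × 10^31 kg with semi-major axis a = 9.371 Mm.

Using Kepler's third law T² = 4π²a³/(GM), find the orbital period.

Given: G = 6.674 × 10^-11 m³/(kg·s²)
M = 4.083 × 10^31 kg
GM = G × M = 6.674 × 10^-11 × 4.083 × 10^31 = 2.72499 × 10^21 m³/s²
a = 9.371 Mm = 9.371 × 10^6 m
a³ = 8.2292 × 10^20 m³
T = 2π √(a³/GM) = 2π √((8.2292 × 10^20) / (2.72499 × 10^21)) = 2π × 0.549536 s
T = 3.45284 s ≈ 3.453 seconds

Final answer: 3.453 seconds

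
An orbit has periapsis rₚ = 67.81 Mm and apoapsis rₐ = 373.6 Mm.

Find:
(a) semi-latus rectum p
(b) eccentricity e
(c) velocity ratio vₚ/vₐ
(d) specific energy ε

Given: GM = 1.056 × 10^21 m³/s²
rₚ = 67.81 Mm = 6.781 × 10^7 m
rₐ = 373.6 Mm = 3.736 × 10^8 m
GM = 1.056 × 10^21 m³/s²
a = (rₚ + rₐ)/2 = 2.20705 × 10^8 m
e = (rₐ − rₚ)/(rₐ + rₚ) = (3.0579 × 10^8) / (4.4141 × 10^8) = 0.692757
(a) 1 − e² = 0.520087;  p = a(1 − e²) = 2.20705 × 10^8 × 0.520087 = 1.14786 × 10^8 m ≈ 114.8 Mm
(b) e = 0.692757 ≈ 0.6928
(c) vₚ/vₐ = rₐ/rₚ (angular momentum) = (3.736 × 10^8) / (6.781 × 10^7) = 5.50951 ≈ 5.51
(d) 2a = 4.4141 × 10^8 m;  ε = −GM/(2a) = -2.39233 × 10^12 J/kg ≈ -2392 GJ/kg

Final answer:
(a) semi-latus rectum p = 114.8 Mm
(b) eccentricity e = 0.6928
(c) velocity ratio vₚ/vₐ = 5.51
(d) specific energy ε = -2392 GJ/kg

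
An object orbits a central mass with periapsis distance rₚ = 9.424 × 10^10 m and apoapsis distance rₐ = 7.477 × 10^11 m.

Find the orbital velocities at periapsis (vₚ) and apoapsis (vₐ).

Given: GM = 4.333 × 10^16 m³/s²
rₚ = 9.424 × 10^10 m
rₐ = 7.477 × 10^11 m
GM = 4.333 × 10^16 m³/s²
a = (rₚ + rₐ)/2 = 4.2097 × 10^11 m
Vis-viva: v² = GM (2/r − 1/a)
vₚ² = 4.333 × 10^16 × (2.12224 × 10^-11 − 2.37547 × 10^-12) = 816638 m²/s²
vₚ = 903.68 m/s ≈ 903.7 m/s
vₐ² = 4.333 × 10^16 × (2.67487 × 10^-12 − 2.37547 × 10^-12) = 12973.1 m²/s²
vₐ = 113.9 m/s ≈ 113.9 m/s

Final answer: vₚ = 903.7 m/s, vₐ = 113.9 m/s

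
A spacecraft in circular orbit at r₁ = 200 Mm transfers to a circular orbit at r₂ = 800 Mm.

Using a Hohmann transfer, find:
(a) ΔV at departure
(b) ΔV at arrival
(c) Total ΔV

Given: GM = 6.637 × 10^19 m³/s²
r₁ = 200 Mm = 2 × 10^8 m
r₂ = 800 Mm = 8 × 10^8 m
GM = 6.637 × 10^19 m³/s²
Transfer ellipse: a_t = (r₁ + r₂)/2 = 5 × 10^8 m
Circular speed at r₁: v₁ = √(GM/r₁) = 576064 m/s
Transfer speed at r₁ (periapsis): v₁ₜ = √(GM(2/r₁ − 1/a_t)) = 728670 m/s
(a) ΔV₁ = v₁ₜ − v₁ = 152606 m/s ≈ 152.6 km/s
Circular speed at r₂: v₂ = √(GM/r₂) = 288032 m/s
Transfer speed at r₂ (apoapsis): v₂ₜ = √(GM(2/r₂ − 1/a_t)) = 182168 m/s
(b) ΔV₂ = v₂ − v₂ₜ = 105865 m/s ≈ 105.9 km/s
(c) ΔV_total = ΔV₁ + ΔV₂ = 258470 m/s ≈ 258.5 km/s

Final answer:
(a) ΔV₁ = 152.6 km/s
(b) ΔV₂ = 105.9 km/s
(c) ΔV_total = 258.5 km/s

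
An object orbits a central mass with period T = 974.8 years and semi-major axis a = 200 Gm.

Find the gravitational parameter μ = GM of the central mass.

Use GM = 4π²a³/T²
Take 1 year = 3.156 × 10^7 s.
T = 974.8 years = 3.07647 × 10^10 s
a = 200 Gm = 2 × 10^11 m
a³ = 8 × 10^33 m³
T² = 9.46466 × 10^20 s²
GM = 4π² × (8 × 10^33) / (9.46466 × 10^20) = 3.33691 × 10^14 m³/s²
GM ≈ 3.337 × 10^14 m³/s²

Final answer: GM = 3.337 × 10^14 m³/s²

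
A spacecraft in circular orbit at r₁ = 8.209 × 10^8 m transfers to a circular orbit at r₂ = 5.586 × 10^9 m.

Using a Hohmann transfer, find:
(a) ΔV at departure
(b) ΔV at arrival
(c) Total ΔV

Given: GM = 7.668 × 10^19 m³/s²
r₁ = 8.209 × 10^8 m
r₂ = 5.586 × 10^9 m
GM = 7.668 × 10^19 m³/s²
Transfer ellipse: a_t = (r₁ + r₂)/2 = 3.20345 × 10^9 m
Circular speed at r₁: v₁ = √(GM/r₁) = 305630 m/s
Transfer speed at r₁ (periapsis): v₁ₜ = √(GM(2/r₁ − 1/a_t)) = 403587 m/s
(a) ΔV₁ = v₁ₜ − v₁ = 97957.3 m/s ≈ 97.96 km/s
Circular speed at r₂: v₂ = √(GM/r₂) = 117163 m/s
Transfer speed at r₂ (apoapsis): v₂ₜ = √(GM(2/r₂ − 1/a_t)) = 59309.8 m/s
(b) ΔV₂ = v₂ − v₂ₜ = 57853.2 m/s ≈ 57.85 km/s
(c) ΔV_total = ΔV₁ + ΔV₂ = 155810 m/s ≈ 155.8 km/s

Final answer:
(a) ΔV₁ = 97.96 km/s
(b) ΔV₂ = 57.85 km/s
(c) ΔV_total = 155.8 km/s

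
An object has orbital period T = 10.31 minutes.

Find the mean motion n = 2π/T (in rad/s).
T = 10.31 minutes = 618.6 s
n = 2π / 618.6 s = 0.0101571 rad/s ≈ 0.01016 rad/s

Final answer: n = 0.01016 rad/s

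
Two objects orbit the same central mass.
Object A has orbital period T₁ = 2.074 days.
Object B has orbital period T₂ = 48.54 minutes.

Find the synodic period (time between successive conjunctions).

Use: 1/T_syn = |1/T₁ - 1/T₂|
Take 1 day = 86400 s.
T₁ = 2.074 days = 179194 s
T₂ = 48.54 minutes = 2912.4 s
1/T₁ = 5.58056 × 10^-6 s⁻¹
1/T₂ = 0.000343359 s⁻¹
|1/T₁ − 1/T₂| = 0.000337779 s⁻¹
T_syn = 1 / |1/T₁ − 1/T₂| = 2960.52 s ≈ 49.34 minutes

Final answer: T_syn = 49.34 minutes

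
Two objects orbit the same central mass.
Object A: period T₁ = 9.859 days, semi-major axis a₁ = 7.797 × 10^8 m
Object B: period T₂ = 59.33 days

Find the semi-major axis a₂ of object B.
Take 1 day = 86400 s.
T₁ = 9.859 days = 851818 s
T₂ = 59.33 days = 5.12611 × 10^6 s
a₁ = 7.797 × 10^8 m
Kepler's third law: (T₂/T₁)² = (a₂/a₁)³  ⇒  a₂ = a₁ (T₂/T₁)^(2/3)
T₂/T₁ = 6.01785
(T₂/T₁)^(2/3) = 3.30847
a₂ = 7.797 × 10^8 m × 3.30847 = 2.57962 × 10^9 m ≈ 2.58 × 10^9 m

Final answer: a₂ = 2.58 × 10^9 m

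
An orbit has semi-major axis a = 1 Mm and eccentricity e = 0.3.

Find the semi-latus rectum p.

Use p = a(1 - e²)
a = 1 Mm = 1 × 10^6 m
e = 0.3,  e² = 0.09,  1 − e² = 0.91
p = a(1 − e²) = 1 × 10^6 m × 0.91 = 910000 m ≈ 910 km

Final answer: p = 910 km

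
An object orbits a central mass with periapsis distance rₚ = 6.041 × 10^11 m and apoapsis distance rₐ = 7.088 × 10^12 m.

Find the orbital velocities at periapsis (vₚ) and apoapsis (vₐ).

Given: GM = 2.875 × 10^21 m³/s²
rₚ = 6.041 × 10^11 m
rₐ = 7.088 × 10^12 m
GM = 2.875 × 10^21 m³/s²
a = (rₚ + rₐ)/2 = 3.84605 × 10^12 m
Vis-viva: v² = GM (2/r − 1/a)
vₚ² = 2.875 × 10^21 × (3.31071 × 10^-12 − 2.60007 × 10^-13) = 8.77077 × 10^9 m²/s²
vₚ = 93652.4 m/s ≈ 93.65 km/s
vₐ² = 2.875 × 10^21 × (2.82167 × 10^-13 − 2.60007 × 10^-13) = 6.37101 × 10^7 m²/s²
vₐ = 7981.86 m/s ≈ 7.982 km/s

Final answer: vₚ = 93.65 km/s, vₐ = 7.982 km/s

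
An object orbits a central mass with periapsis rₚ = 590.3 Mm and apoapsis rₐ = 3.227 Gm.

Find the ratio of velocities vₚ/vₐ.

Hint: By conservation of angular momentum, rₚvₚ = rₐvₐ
rₚ = 590.3 Mm = 5.903 × 10^8 m
rₐ = 3.227 Gm = 3.227 × 10^9 m
rₚvₚ = rₐvₐ  ⇒  vₚ/vₐ = rₐ/rₚ
vₚ/vₐ = (3.227 × 10^9) / (5.903 × 10^8) = 5.46671

Final answer: vₚ/vₐ = 5.467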